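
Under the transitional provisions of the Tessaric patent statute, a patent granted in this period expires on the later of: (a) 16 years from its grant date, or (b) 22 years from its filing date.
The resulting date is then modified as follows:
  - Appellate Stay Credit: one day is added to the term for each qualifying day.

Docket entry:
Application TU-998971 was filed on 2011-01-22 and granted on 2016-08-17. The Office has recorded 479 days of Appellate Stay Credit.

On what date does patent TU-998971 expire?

May 16, 2034

(a) grant + 16 years → 17 August 2032.
(b) filing + 22 years → 22 January 2033.
Later of the two: 22 January 2033.
Appellate Stay Credit: +479 days → 16 May 2034.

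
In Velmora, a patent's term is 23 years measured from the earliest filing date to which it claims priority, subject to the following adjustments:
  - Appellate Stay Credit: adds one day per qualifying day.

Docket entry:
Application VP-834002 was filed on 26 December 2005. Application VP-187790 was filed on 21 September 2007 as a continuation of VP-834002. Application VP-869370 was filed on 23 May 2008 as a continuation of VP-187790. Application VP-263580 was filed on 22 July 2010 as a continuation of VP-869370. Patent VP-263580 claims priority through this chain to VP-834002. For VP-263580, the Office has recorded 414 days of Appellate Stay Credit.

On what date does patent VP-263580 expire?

2030-02-13

Earliest priority filing: 26 December 2005.
Base term: 26 December 2005 + 23 years → 26 December 2028.
Appellate Stay Credit: +414 days → 13 February 2030.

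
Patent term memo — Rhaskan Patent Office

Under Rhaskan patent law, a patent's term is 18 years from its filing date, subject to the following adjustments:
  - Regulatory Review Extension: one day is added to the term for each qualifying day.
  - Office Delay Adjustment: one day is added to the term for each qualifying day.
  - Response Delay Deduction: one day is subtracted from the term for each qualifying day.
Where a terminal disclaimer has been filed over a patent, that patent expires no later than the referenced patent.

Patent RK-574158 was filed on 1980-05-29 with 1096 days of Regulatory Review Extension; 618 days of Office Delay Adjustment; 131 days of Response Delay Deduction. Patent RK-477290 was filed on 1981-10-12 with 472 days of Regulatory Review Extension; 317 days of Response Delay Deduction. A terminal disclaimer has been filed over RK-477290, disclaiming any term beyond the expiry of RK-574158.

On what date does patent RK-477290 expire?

2000-03-15

Natural term of RK-477290:
  Base: filing + 18 years → 12 October 1999.
  Regulatory Review Extension: +472 days → 26 January 2001.
  Response Delay Deduction: −317 days → 15 March 2000.
Expiry of referenced patent RK-574158:
  Base: filing + 18 years → 29 May 1998.
  Regulatory Review Extension: +1096 days → 29 May 2001.
  Office Delay Adjustment: +618 days → 6 February 2003.
  Response Delay Deduction: −131 days → 28 September 2002.
Terminal disclaimer: RK-477290 expires on the earlier of 15 March 2000 and 28 September 2002.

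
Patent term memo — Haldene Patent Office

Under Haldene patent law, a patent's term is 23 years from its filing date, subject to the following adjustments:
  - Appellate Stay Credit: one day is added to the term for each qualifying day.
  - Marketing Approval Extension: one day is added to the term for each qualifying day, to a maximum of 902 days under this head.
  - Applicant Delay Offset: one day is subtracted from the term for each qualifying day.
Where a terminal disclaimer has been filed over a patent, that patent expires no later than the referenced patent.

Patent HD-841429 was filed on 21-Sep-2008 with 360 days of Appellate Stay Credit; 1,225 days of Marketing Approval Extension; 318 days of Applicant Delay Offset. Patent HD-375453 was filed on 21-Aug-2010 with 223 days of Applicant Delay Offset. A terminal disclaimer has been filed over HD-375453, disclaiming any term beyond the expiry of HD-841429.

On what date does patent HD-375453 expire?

January 10, 2033

Natural term of HD-375453:
  Base: filing + 23 years → 21 August 2033.
  Applicant Delay Offset: −223 days → 10 January 2033.
Expiry of referenced patent HD-841429:
  Base: filing + 23 years → 21 September 2031.
  Appellate Stay Credit: +360 days → 15 September 2032.
  Marketing Approval Extension: 1225 days claimed exceeds the 902-day cap, so +902 days → 6 March 2035.
  Applicant Delay Offset: −318 days → 22 April 2034.
Terminal disclaimer: HD-375453 expires on the earlier of 10 January 2033 and 22 April 2034.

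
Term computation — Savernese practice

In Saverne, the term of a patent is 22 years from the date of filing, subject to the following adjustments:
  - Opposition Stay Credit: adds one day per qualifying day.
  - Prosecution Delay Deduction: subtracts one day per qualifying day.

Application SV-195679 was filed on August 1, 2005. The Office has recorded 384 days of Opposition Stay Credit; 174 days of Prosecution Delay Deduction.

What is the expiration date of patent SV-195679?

Base term: filing date + 22 years → 1 August 2027.
Opposition Stay Credit: +384 days → 19 August 2028.
Prosecution Delay Deduction: −174 days → 27 February 2028.

February 27, 2028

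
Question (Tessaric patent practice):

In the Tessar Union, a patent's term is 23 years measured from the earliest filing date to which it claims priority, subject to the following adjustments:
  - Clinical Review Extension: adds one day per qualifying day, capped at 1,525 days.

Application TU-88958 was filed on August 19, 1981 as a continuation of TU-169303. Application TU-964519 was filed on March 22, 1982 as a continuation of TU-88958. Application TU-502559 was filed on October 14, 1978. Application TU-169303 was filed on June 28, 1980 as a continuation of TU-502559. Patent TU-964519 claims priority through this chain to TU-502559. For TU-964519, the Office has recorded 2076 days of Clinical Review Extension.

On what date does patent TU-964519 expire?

2005-12-17

Earliest priority filing: 14 October 1978.
Base term: 14 October 1978 + 23 years → 14 October 2001.
Clinical Review Extension: 2076 days claimed exceeds the 1525-day cap, so +1525 days → 17 December 2005.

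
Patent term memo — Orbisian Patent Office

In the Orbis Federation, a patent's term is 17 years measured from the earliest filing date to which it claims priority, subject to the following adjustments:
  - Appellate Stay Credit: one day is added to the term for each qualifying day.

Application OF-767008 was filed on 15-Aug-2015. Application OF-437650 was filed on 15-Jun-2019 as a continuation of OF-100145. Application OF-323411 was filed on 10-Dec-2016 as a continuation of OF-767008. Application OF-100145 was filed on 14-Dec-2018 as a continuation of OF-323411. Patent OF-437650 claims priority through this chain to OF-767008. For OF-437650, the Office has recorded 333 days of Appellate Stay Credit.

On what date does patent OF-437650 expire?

2033-07-14

Earliest priority filing: 15 August 2015.
Base term: 15 August 2015 + 17 years → 15 August 2032.
Appellate Stay Credit: +333 days → 14 July 2033.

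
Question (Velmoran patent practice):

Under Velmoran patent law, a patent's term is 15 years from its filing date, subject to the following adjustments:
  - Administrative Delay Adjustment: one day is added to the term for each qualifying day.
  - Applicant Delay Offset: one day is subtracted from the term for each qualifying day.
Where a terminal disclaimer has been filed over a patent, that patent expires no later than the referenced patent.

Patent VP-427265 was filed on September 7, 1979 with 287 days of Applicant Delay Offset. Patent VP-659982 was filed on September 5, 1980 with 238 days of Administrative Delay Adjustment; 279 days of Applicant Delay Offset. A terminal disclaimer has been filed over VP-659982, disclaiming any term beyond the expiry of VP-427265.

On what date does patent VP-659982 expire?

Natural term of VP-659982:
  Base: filing + 15 years → 5 September 1995.
  Administrative Delay Adjustment: +238 days → 30 April 1996.
  Applicant Delay Offset: −279 days → 26 July 1995.
Expiry of referenced patent VP-427265:
  Base: filing + 15 years → 7 September 1994.
  Applicant Delay Offset: −287 days → 24 November 1993.
Terminal disclaimer: VP-659982 expires on the earlier of 26 July 1995 and 24 November 1993.

November 24, 1993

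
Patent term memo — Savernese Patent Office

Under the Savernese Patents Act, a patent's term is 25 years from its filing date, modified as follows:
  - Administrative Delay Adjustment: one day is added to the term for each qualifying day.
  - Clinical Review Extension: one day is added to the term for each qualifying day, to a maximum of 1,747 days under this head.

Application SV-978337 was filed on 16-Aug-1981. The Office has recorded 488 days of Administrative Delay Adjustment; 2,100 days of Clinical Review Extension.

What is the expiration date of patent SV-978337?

Base term: filing date + 25 years → 16 August 2006.
Administrative Delay Adjustment: +488 days → 17 December 2007.
Clinical Review Extension: 2100 days claimed exceeds the 1747-day cap, so +1747 days → 28 September 2012.

2012-09-28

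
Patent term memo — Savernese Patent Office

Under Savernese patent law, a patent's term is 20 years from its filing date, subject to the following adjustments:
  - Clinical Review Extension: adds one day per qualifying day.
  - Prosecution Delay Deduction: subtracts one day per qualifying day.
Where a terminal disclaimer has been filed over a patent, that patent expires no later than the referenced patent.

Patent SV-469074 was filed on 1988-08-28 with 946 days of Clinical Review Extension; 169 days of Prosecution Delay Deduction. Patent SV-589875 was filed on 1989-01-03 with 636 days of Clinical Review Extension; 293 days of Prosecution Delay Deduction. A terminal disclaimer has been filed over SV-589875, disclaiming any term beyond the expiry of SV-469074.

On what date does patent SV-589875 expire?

2009-12-12

Natural term of SV-589875:
  Base: filing + 20 years → 3 January 2009.
  Clinical Review Extension: +636 days → 1 October 2010.
  Prosecution Delay Deduction: −293 days → 12 December 2009.
Expiry of referenced patent SV-469074:
  Base: filing + 20 years → 28 August 2008.
  Clinical Review Extension: +946 days → 1 April 2011.
  Prosecution Delay Deduction: −169 days → 14 October 2010.
Terminal disclaimer: SV-589875 expires on the earlier of 12 December 2009 and 14 October 2010.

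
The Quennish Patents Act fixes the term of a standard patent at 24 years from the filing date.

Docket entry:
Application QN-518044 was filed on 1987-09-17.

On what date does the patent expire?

September 17, 2011

Filing date + 24 years → 17 September 2011.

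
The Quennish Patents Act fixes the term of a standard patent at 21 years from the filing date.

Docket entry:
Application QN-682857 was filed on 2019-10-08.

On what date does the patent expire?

2040-10-08

Filing date + 21 years → 8 October 2040.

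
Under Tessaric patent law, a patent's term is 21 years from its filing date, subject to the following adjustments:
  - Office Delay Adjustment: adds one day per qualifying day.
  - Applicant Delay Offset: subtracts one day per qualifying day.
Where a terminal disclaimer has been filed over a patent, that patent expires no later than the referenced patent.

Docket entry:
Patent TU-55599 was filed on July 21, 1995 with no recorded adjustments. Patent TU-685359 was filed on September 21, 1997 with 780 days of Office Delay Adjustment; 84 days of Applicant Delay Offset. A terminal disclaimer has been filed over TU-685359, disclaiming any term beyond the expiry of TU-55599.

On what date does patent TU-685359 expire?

Natural term of TU-685359:
  Base: filing + 21 years → 21 September 2018.
  Office Delay Adjustment: +780 days → 9 November 2020.
  Applicant Delay Offset: −84 days → 17 August 2020.
Expiry of referenced patent TU-55599:
  Base: filing + 21 years → 21 July 2016.
Terminal disclaimer: TU-685359 expires on the earlier of 17 August 2020 and 21 July 2016.

2016-07-21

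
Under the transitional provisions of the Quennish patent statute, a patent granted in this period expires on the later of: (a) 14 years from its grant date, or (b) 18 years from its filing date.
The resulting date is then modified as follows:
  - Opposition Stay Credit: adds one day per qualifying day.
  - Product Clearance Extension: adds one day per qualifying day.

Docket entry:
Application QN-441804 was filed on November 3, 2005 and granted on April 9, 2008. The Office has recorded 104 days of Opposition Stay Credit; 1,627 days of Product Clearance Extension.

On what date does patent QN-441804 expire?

July 30, 2028

(a) grant + 14 years → 9 April 2022.
(b) filing + 18 years → 3 November 2023.
Later of the two: 3 November 2023.
Opposition Stay Credit: +104 days → 15 February 2024.
Product Clearance Extension: +1627 days → 30 July 2028.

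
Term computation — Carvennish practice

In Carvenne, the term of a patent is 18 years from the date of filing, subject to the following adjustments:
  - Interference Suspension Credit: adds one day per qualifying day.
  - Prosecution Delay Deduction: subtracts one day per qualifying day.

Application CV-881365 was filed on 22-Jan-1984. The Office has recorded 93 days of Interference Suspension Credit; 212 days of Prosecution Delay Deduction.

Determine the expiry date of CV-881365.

Base term: filing date + 18 years → 22 January 2002.
Interference Suspension Credit: +93 days → 25 April 2002.
Prosecution Delay Deduction: −212 days → 25 September 2001.

2001-09-25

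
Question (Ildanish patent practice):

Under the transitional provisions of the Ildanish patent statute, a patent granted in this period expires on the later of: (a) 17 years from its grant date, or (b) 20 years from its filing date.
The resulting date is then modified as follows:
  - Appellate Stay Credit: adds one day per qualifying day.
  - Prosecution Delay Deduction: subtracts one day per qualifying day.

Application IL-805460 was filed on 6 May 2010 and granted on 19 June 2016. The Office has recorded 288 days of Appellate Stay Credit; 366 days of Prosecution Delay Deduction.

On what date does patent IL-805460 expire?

(a) grant + 17 years → 19 June 2033.
(b) filing + 20 years → 6 May 2030.
Later of the two: 19 June 2033.
Appellate Stay Credit: +288 days → 3 April 2034.
Prosecution Delay Deduction: −366 days → 2 April 2033.

April 2, 2033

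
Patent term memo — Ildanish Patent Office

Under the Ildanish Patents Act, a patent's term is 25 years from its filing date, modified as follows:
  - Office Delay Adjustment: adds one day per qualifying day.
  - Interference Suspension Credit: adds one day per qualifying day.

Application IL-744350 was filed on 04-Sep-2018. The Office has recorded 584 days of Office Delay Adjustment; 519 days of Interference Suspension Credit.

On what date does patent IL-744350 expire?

Base term: filing date + 25 years → 4 September 2043.
Office Delay Adjustment: +584 days → 10 April 2045.
Interference Suspension Credit: +519 days → 11 September 2046.

2046-09-11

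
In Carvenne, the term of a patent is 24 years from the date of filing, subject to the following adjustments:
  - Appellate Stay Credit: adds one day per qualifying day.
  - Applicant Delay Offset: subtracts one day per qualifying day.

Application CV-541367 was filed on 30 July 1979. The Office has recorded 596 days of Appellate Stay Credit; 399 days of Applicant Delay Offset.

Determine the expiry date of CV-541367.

2004-02-12

Base term: filing date + 24 years → 30 July 2003.
Appellate Stay Credit: +596 days → 17 March 2005.
Applicant Delay Offset: −399 days → 12 February 2004.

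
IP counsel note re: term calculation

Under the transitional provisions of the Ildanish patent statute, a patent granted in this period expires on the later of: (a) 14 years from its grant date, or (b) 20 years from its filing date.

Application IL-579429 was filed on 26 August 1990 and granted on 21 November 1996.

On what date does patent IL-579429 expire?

(a) grant + 14 years → 21 November 2010.
(b) filing + 20 years → 26 August 2010.
Later of the two: 21 November 2010.

2010-11-21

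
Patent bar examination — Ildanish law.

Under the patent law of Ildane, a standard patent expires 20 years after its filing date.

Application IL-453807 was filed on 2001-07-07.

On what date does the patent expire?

Filing date + 20 years → 7 July 2021.

July 7, 2021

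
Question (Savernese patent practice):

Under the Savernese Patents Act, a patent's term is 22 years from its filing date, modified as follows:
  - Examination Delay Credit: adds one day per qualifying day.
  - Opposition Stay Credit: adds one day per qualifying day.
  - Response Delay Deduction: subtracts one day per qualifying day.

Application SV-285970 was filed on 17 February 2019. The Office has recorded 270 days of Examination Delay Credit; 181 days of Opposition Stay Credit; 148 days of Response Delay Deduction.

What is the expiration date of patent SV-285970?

Base term: filing date + 22 years → 17 February 2041.
Examination Delay Credit: +270 days → 14 November 2041.
Opposition Stay Credit: +181 days → 14 May 2042.
Response Delay Deduction: −148 days → 17 December 2041.

2041-12-17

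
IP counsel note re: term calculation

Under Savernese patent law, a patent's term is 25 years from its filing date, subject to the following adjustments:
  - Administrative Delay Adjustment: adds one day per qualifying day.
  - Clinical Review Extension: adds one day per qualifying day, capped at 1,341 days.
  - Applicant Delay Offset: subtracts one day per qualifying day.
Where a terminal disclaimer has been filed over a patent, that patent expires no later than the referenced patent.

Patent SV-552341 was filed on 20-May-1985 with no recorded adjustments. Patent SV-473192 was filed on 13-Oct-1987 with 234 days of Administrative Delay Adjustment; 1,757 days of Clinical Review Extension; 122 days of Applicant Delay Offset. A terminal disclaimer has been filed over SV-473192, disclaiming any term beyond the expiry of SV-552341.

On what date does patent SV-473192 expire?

Natural term of SV-473192:
  Base: filing + 25 years → 13 October 2012.
  Administrative Delay Adjustment: +234 days → 4 June 2013.
  Clinical Review Extension: 1757 days claimed exceeds the 1341-day cap, so +1341 days → 4 February 2017.
  Applicant Delay Offset: −122 days → 5 October 2016.
Expiry of referenced patent SV-552341:
  Base: filing + 25 years → 20 May 2010.
Terminal disclaimer: SV-473192 expires on the earlier of 5 October 2016 and 20 May 2010.

2010-05-20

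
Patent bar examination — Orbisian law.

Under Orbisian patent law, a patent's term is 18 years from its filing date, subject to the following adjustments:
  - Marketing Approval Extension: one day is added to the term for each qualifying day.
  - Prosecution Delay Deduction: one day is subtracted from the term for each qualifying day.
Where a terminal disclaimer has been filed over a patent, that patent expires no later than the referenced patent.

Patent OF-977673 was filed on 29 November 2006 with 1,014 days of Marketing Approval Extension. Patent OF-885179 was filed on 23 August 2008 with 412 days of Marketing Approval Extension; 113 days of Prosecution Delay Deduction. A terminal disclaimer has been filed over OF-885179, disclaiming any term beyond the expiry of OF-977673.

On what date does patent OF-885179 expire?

Natural term of OF-885179:
  Base: filing + 18 years → 23 August 2026.
  Marketing Approval Extension: +412 days → 9 October 2027.
  Prosecution Delay Deduction: −113 days → 18 June 2027.
Expiry of referenced patent OF-977673:
  Base: filing + 18 years → 29 November 2024.
  Marketing Approval Extension: +1014 days → 9 September 2027.
Terminal disclaimer: OF-885179 expires on the earlier of 18 June 2027 and 9 September 2027.

2027-06-18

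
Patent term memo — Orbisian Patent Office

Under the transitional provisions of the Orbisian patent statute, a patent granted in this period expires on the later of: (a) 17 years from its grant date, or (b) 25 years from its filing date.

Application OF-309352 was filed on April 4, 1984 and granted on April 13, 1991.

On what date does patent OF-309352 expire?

April 4, 2009

(a) grant + 17 years → 13 April 2008.
(b) filing + 25 years → 4 April 2009.
Later of the two: 4 April 2009.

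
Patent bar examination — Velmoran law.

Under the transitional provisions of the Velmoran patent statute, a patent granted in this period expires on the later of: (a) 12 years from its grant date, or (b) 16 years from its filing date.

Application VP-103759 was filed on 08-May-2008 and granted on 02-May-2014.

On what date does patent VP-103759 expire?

May 2, 2026

(a) grant + 12 years → 2 May 2026.
(b) filing + 16 years → 8 May 2024.
Later of the two: 2 May 2026.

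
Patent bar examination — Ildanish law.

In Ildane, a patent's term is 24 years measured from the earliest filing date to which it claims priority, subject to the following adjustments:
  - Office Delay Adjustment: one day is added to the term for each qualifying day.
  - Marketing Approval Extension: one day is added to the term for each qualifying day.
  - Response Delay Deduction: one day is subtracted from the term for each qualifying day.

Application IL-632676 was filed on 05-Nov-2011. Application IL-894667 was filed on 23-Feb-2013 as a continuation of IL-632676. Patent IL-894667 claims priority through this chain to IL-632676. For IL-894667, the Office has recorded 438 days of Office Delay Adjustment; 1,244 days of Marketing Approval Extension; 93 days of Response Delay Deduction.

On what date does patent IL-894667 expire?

Earliest priority filing: 5 November 2011.
Base term: 5 November 2011 + 24 years → 5 November 2035.
Office Delay Adjustment: +438 days → 16 January 2037.
Marketing Approval Extension: +1244 days → 13 June 2040.
Response Delay Deduction: −93 days → 12 March 2040.

March 12, 2040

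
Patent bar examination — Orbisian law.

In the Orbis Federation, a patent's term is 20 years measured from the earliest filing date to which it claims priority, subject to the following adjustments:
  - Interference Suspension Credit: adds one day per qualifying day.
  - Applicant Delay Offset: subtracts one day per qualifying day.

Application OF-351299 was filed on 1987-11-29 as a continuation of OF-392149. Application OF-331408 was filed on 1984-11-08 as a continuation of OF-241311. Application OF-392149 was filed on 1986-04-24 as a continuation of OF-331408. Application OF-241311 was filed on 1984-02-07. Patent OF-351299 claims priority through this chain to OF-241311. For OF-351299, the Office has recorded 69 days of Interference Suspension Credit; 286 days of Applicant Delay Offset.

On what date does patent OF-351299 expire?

July 5, 2003

Earliest priority filing: 7 February 1984.
Base term: 7 February 1984 + 20 years → 7 February 2004.
Interference Suspension Credit: +69 days → 16 April 2004.
Applicant Delay Offset: −286 days → 5 July 2003.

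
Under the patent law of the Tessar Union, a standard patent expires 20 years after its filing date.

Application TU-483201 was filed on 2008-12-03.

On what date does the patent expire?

Filing date + 20 years → 3 December 2028.

2028-12-03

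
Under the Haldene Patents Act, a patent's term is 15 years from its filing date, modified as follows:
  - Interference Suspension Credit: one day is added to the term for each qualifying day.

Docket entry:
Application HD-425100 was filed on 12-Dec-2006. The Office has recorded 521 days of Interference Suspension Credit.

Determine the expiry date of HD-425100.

May 17, 2023

Base term: filing date + 15 years → 12 December 2021.
Interference Suspension Credit: +521 days → 17 May 2023.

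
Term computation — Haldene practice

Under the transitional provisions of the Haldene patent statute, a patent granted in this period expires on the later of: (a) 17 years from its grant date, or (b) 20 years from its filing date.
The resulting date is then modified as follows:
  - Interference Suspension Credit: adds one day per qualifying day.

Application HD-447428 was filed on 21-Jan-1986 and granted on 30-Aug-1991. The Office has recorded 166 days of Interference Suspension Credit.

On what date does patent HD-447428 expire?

(a) grant + 17 years → 30 August 2008.
(b) filing + 20 years → 21 January 2006.
Later of the two: 30 August 2008.
Interference Suspension Credit: +166 days → 12 February 2009.

2009-02-12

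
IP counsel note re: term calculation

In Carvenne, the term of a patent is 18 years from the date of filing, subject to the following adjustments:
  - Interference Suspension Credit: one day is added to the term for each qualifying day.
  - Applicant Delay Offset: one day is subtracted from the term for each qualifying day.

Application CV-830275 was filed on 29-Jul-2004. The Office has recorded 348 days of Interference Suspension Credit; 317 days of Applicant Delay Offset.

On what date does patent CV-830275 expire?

2022-08-29

Base term: filing date + 18 years → 29 July 2022.
Interference Suspension Credit: +348 days → 12 July 2023.
Applicant Delay Offset: −317 days → 29 August 2022.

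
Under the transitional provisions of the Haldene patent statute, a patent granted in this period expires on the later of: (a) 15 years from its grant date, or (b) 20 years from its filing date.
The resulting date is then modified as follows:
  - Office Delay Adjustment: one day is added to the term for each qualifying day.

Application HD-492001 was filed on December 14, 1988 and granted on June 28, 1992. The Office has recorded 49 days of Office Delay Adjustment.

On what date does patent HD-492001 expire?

2009-02-01

(a) grant + 15 years → 28 June 2007.
(b) filing + 20 years → 14 December 2008.
Later of the two: 14 December 2008.
Office Delay Adjustment: +49 days → 1 February 2009.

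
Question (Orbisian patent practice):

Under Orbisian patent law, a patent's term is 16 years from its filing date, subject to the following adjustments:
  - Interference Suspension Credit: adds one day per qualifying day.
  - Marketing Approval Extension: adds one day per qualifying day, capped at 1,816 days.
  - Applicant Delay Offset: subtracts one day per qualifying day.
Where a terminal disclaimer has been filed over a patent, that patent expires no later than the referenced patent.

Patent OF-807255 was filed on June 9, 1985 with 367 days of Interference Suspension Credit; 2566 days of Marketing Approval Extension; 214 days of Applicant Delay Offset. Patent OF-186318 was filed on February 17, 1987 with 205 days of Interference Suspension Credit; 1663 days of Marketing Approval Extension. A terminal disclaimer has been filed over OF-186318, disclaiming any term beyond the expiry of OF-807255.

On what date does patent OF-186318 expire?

2006-10-30

Natural term of OF-186318:
  Base: filing + 16 years → 17 February 2003.
  Interference Suspension Credit: +205 days → 10 September 2003.
  Marketing Approval Extension: 1663 days (within the 1816-day cap) → +1663 days → 30 March 2008.
Expiry of referenced patent OF-807255:
  Base: filing + 16 years → 9 June 2001.
  Interference Suspension Credit: +367 days → 11 June 2002.
  Marketing Approval Extension: 2566 days claimed exceeds the 1816-day cap, so +1816 days → 1 June 2007.
  Applicant Delay Offset: −214 days → 30 October 2006.
Terminal disclaimer: OF-186318 expires on the earlier of 30 March 2008 and 30 October 2006.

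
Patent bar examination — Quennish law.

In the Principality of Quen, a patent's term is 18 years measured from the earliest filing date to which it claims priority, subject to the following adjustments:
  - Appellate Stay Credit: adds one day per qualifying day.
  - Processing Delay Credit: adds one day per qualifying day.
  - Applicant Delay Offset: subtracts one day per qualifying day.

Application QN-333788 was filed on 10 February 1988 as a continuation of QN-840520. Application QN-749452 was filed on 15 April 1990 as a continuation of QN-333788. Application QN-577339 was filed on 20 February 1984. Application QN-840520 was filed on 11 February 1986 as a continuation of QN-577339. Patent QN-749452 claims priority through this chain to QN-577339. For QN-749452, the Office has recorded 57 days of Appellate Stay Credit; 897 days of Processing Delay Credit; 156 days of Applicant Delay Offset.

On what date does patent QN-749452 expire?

Earliest priority filing: 20 February 1984.
Base term: 20 February 1984 + 18 years → 20 February 2002.
Appellate Stay Credit: +57 days → 18 April 2002.
Processing Delay Credit: +897 days → 1 October 2004.
Applicant Delay Offset: −156 days → 28 April 2004.

2004-04-28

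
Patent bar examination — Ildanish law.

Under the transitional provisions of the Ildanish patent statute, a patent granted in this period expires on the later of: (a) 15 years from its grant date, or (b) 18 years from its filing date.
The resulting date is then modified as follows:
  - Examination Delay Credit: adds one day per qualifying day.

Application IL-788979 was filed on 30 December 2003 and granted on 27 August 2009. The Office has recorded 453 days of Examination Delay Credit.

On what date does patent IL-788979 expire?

November 23, 2025

(a) grant + 15 years → 27 August 2024.
(b) filing + 18 years → 30 December 2021.
Later of the two: 27 August 2024.
Examination Delay Credit: +453 days → 23 November 2025.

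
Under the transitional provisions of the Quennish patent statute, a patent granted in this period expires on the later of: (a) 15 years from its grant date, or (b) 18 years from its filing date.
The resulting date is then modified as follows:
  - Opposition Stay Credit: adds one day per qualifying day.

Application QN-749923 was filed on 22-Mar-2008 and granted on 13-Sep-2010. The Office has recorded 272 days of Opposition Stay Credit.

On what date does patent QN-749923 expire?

December 19, 2026

(a) grant + 15 years → 13 September 2025.
(b) filing + 18 years → 22 March 2026.
Later of the two: 22 March 2026.
Opposition Stay Credit: +272 days → 19 December 2026.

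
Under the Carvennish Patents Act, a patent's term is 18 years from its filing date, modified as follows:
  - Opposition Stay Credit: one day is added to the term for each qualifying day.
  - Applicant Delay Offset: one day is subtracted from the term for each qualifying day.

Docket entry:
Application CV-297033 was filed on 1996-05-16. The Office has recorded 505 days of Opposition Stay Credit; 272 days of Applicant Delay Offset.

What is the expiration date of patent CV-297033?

Base term: filing date + 18 years → 16 May 2014.
Opposition Stay Credit: +505 days → 3 October 2015.
Applicant Delay Offset: −272 days → 4 January 2015.

2015-01-04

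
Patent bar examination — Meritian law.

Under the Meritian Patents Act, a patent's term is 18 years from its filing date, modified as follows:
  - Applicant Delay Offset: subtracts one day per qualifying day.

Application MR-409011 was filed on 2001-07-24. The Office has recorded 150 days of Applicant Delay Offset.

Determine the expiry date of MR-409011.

Base term: filing date + 18 years → 24 July 2019.
Applicant Delay Offset: −150 days → 24 February 2019.

2019-02-24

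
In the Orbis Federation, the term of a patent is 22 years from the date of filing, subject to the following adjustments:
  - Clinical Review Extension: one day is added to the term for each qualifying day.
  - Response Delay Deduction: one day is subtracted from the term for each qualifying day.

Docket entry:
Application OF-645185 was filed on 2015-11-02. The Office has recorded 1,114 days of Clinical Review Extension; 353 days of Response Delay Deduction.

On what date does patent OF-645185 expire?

Base term: filing date + 22 years → 2 November 2037.
Clinical Review Extension: +1114 days → 20 November 2040.
Response Delay Deduction: −353 days → 3 December 2039.

2039-12-03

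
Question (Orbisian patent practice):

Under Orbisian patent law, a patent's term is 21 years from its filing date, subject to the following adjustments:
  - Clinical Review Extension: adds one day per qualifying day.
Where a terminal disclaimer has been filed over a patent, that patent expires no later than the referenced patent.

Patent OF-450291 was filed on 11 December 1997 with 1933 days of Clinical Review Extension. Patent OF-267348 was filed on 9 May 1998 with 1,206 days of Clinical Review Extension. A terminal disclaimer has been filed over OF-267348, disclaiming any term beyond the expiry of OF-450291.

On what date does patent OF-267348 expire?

August 27, 2022

Natural term of OF-267348:
  Base: filing + 21 years → 9 May 2019.
  Clinical Review Extension: +1206 days → 27 August 2022.
Expiry of referenced patent OF-450291:
  Base: filing + 21 years → 11 December 2018.
  Clinical Review Extension: +1933 days → 27 March 2024.
Terminal disclaimer: OF-267348 expires on the earlier of 27 August 2022 and 27 March 2024.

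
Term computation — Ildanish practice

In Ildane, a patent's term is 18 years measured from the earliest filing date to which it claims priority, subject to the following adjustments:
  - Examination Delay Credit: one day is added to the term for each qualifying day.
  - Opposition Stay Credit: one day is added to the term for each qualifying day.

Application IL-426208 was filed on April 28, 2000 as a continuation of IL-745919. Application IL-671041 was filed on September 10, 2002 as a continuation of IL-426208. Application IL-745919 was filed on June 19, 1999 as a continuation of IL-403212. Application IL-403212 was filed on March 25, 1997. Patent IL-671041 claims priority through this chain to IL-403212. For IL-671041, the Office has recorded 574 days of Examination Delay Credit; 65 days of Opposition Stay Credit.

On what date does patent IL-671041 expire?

Earliest priority filing: 25 March 1997.
Base term: 25 March 1997 + 18 years → 25 March 2015.
Examination Delay Credit: +574 days → 19 October 2016.
Opposition Stay Credit: +65 days → 23 December 2016.

2016-12-23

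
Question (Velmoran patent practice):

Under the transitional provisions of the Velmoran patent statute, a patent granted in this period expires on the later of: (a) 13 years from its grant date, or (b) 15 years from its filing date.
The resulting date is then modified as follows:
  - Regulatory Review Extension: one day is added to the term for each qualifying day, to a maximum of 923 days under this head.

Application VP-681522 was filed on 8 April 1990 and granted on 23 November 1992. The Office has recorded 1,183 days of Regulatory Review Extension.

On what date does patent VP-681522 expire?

(a) grant + 13 years → 23 November 2005.
(b) filing + 15 years → 8 April 2005.
Later of the two: 23 November 2005.
Regulatory Review Extension: 1183 days claimed exceeds the 923-day cap, so +923 days → 3 June 2008.

June 3, 2008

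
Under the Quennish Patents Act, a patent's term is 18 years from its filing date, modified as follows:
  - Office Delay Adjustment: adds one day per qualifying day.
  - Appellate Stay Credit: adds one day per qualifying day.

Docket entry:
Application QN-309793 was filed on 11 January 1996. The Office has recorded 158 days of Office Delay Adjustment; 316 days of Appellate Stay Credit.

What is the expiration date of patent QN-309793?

April 30, 2015

Base term: filing date + 18 years → 11 January 2014.
Office Delay Adjustment: +158 days → 18 June 2014.
Appellate Stay Credit: +316 days → 30 April 2015.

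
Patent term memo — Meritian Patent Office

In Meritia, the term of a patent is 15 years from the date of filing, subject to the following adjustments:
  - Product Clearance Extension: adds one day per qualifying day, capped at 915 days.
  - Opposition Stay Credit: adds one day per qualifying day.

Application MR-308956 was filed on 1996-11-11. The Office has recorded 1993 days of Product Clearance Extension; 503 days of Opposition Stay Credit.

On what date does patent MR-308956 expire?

2015-09-29

Base term: filing date + 15 years → 11 November 2011.
Product Clearance Extension: 1993 days claimed exceeds the 915-day cap, so +915 days → 14 May 2014.
Opposition Stay Credit: +503 days → 29 September 2015.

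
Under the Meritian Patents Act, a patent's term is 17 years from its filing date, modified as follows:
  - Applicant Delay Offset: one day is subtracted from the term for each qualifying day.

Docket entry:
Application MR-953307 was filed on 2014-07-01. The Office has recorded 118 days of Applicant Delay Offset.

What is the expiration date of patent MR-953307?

Base term: filing date + 17 years → 1 July 2031.
Applicant Delay Offset: −118 days → 5 March 2031.

2031-03-05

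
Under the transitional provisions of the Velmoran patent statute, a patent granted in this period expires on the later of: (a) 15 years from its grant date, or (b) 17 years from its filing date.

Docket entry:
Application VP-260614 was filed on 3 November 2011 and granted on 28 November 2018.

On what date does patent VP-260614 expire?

November 28, 2033

(a) grant + 15 years → 28 November 2033.
(b) filing + 17 years → 3 November 2028.
Later of the two: 28 November 2033.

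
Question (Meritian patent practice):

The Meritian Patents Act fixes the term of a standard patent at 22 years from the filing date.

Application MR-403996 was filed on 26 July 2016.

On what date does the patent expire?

2038-07-26

Filing date + 22 years → 26 July 2038.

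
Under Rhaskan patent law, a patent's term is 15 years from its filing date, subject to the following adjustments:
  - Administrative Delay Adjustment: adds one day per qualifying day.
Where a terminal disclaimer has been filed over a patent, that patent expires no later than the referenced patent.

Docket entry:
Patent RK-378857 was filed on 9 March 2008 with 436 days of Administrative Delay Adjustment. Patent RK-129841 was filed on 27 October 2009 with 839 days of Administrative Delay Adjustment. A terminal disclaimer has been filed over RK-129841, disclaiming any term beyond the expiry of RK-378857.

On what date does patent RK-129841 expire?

2024-05-18

Natural term of RK-129841:
  Base: filing + 15 years → 27 October 2024.
  Administrative Delay Adjustment: +839 days → 13 February 2027.
Expiry of referenced patent RK-378857:
  Base: filing + 15 years → 9 March 2023.
  Administrative Delay Adjustment: +436 days → 18 May 2024.
Terminal disclaimer: RK-129841 expires on the earlier of 13 February 2027 and 18 May 2024.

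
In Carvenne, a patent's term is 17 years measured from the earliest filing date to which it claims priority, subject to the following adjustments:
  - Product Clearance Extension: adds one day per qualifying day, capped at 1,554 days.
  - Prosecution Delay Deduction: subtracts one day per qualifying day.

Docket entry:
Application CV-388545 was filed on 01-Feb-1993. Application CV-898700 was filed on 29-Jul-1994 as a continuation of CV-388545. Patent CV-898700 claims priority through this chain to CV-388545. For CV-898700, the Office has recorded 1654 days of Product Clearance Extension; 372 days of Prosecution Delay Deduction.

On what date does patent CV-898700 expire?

Earliest priority filing: 1 February 1993.
Base term: 1 February 1993 + 17 years → 1 February 2010.
Product Clearance Extension: 1654 days claimed exceeds the 1554-day cap, so +1554 days → 5 May 2014.
Prosecution Delay Deduction: −372 days → 28 April 2013.

2013-04-28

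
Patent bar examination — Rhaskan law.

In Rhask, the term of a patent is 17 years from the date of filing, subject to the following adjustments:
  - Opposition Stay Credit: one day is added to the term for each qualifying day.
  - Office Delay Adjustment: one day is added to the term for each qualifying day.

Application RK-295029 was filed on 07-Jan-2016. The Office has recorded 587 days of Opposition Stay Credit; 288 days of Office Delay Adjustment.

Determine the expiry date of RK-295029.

2035-06-01

Base term: filing date + 17 years → 7 January 2033.
Opposition Stay Credit: +587 days → 17 August 2034.
Office Delay Adjustment: +288 days → 1 June 2035.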